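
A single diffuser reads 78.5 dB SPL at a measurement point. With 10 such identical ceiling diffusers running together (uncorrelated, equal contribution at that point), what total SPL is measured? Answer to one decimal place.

10 equal incoherent sources raise the level by 10·log₁₀(10) = 10.00 dB.
L_total = 78.5 + 10.00 = 88.5 dB SPL.

88.5 dB SPL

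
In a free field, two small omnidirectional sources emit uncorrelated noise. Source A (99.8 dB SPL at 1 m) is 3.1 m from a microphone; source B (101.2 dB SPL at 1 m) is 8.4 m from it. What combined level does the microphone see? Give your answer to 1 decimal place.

90.7 dB SPL

At the listener: L_A = 99.8 − 20·log₁₀(3.1) = 89.97 dB; L_B = 101.2 − 20·log₁₀(8.4) = 82.71 dB.
Combined: 10·log₁₀(10^(89.97/10)+10^(82.71/10)) = 90.7 dB SPL.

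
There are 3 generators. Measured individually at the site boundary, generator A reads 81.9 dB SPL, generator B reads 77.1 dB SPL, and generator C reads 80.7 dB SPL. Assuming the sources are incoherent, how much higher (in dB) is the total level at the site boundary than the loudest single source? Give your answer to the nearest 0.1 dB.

3.2 dB

Add the sources as powers (linear), then convert back to dB:
L_total = 10·log₁₀(10^(81.9/10) + 10^(77.1/10) + 10^(80.7/10)) = 85.10 dB SPL.
Excess over the loudest (81.9 dB): 85.10 − 81.9 = 3.2 dB.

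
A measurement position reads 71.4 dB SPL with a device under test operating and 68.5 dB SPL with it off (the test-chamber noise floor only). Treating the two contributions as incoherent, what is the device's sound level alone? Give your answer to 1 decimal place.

Remove the background by subtracting linear intensities:
L_src = 10·log₁₀(10^(71.4/10) − 10^(68.5/10)) = 10·log₁₀(6724000) = 68.3 dB SPL.

68.3 dB SPL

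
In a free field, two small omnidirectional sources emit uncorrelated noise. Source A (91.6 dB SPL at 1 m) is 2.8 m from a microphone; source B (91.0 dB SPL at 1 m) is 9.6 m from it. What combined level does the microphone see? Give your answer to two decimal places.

82.97 dB SPL

At the listener: L_A = 91.6 − 20·log₁₀(2.8) = 82.657 dB; L_B = 91.0 − 20·log₁₀(9.6) = 71.355 dB.
Combined: 10·log₁₀(10^(82.657/10)+10^(71.355/10)) = 82.97 dB SPL.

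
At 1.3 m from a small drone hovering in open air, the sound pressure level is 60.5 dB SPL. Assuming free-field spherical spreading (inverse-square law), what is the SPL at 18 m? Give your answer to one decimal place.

37.7 dB SPL

Free-field point source: level drops by 20·log₁₀ of the distance ratio.
ΔL = −20·log₁₀(18/1.3) = -22.83 dB, so L₂ = 60.5 + (-22.83) = 37.7 dB SPL.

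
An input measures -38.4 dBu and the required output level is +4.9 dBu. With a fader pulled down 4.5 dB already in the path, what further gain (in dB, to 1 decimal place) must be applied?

The required make-up gain is the shortfall in the dB sum.
G = +4.9 − (-38.4) + 4.5 = 47.8 dB.

47.8 dB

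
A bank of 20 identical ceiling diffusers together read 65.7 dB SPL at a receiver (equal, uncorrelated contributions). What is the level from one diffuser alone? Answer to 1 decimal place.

20 equal incoherent sources add 10·log₁₀(20) = 13.01 dB over one source.
L_one = 65.7 − 13.01 = 52.7 dB SPL.

52.7 dB SPL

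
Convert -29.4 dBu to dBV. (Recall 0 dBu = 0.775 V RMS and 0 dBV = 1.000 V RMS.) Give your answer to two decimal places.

The offset between the scales is 20·log₁₀(0.775/1.000) = −2.214 dB.
So dBV = -29.4 − 2.214 = -31.61 dBV.

-31.61 dBV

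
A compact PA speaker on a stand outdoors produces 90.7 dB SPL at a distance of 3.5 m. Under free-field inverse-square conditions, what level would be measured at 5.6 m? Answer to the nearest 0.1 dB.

86.6 dB SPL

Free-field point source: level drops by 20·log₁₀ of the distance ratio.
ΔL = −20·log₁₀(5.6/3.5) = -4.08 dB, so L₂ = 90.7 + (-4.08) = 86.6 dB SPL.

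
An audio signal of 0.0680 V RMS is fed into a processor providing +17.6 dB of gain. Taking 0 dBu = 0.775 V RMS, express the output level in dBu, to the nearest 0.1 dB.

-3.5 dBu

Input level: 20·log₁₀(0.0680/0.775) = -21.14 dBu.
Output: -21.14 + 17.6 = -3.5 dBu.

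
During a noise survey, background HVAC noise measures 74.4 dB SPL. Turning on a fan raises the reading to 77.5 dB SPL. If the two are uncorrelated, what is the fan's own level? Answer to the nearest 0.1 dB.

Background correction is a power subtraction:
L_src = 10·log₁₀(10^(77.5/10) − 10^(74.4/10)) = 10·log₁₀(28690000) = 74.6 dB SPL.

74.6 dB SPL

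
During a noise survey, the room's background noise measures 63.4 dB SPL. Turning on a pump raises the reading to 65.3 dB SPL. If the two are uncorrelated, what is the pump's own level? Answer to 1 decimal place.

Subtract intensities: L_src = 10·log₁₀(10^(L_total/10) − 10^(L_bg/10)).
L_src = 10·log₁₀(10^(65.3/10) − 10^(63.4/10)) = 10·log₁₀(1201000) = 60.8 dB SPL.

60.8 dB SPL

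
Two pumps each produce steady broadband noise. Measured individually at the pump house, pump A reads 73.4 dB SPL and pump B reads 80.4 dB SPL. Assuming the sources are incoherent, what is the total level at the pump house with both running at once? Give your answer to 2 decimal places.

81.19 dB SPL

Incoherent sources sum as intensities:
L_total = 10·log₁₀(10^(73.4/10) + 10^(80.4/10)) = 10·log₁₀(131500000) = 81.19 dB SPL.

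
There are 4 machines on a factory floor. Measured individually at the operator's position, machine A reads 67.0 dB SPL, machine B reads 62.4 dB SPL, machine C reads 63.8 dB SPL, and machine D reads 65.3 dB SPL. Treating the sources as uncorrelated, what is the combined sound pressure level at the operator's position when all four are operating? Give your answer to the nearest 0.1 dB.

Incoherent sources sum as intensities:
L_total = 10·log₁₀(10^(67.0/10) + 10^(62.4/10) + 10^(63.8/10) + 10^(65.3/10)) = 10·log₁₀(12540000) = 71.0 dB SPL.

71.0 dB SPL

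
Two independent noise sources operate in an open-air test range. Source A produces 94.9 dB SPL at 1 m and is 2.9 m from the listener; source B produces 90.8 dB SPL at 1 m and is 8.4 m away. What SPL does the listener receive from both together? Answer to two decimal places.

At the listener: L_A = 94.9 − 20·log₁₀(2.9) = 85.652 dB; L_B = 90.8 − 20·log₁₀(8.4) = 72.314 dB.
Combined: 10·log₁₀(10^(85.652/10)+10^(72.314/10)) = 85.85 dB SPL.

85.85 dB SPL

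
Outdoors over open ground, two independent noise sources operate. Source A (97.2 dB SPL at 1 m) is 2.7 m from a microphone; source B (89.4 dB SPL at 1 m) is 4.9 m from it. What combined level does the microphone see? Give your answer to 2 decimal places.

At the listener: L_A = 97.2 − 20·log₁₀(2.7) = 88.573 dB; L_B = 89.4 − 20·log₁₀(4.9) = 75.596 dB.
Combined: 10·log₁₀(10^(88.573/10)+10^(75.596/10)) = 88.79 dB SPL.

88.79 dB SPL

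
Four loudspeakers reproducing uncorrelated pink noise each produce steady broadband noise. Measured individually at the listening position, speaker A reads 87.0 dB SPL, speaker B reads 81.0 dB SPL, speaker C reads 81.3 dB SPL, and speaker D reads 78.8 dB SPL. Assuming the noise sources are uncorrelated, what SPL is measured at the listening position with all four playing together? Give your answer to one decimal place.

Uncorrelated sources add in intensity (power), not in dB.
L_total = 10·log₁₀(10^(87.0/10) + 10^(81.0/10) + 10^(81.3/10) + 10^(78.8/10)) = 10·log₁₀(837800000) = 89.2 dB SPL.

89.2 dB SPL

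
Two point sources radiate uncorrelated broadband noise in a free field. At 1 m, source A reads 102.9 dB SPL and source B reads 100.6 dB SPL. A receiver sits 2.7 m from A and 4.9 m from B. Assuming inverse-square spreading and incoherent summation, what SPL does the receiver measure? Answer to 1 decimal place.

95.0 dB SPL

At the listener: L_A = 102.9 − 20·log₁₀(2.7) = 94.27 dB; L_B = 100.6 − 20·log₁₀(4.9) = 86.80 dB.
Combined: 10·log₁₀(10^(94.27/10)+10^(86.80/10)) = 95.0 dB SPL.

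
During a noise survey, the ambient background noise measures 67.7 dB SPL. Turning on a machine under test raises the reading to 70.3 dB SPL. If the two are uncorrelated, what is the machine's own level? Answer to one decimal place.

Background correction is a power subtraction:
L_src = 10·log₁₀(10^(70.3/10) − 10^(67.7/10)) = 10·log₁₀(4827000) = 66.8 dB SPL.

66.8 dB SPL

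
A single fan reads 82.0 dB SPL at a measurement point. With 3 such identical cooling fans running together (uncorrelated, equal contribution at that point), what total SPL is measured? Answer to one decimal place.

3 equal incoherent sources raise the level by 10·log₁₀(3) = 4.77 dB.
L_total = 82.0 + 4.77 = 86.8 dB SPL.

86.8 dB SPL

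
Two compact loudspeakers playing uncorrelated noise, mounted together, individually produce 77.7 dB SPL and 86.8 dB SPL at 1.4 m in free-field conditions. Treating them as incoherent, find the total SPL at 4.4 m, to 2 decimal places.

77.36 dB SPL

Combined at 1.4 m: 10·log₁₀(10^(77.7/10)+10^(86.8/10)) = 87.304 dB SPL.
Then apply −20·log₁₀(4.4/1.4) = -9.946 dB → 77.36 dB SPL.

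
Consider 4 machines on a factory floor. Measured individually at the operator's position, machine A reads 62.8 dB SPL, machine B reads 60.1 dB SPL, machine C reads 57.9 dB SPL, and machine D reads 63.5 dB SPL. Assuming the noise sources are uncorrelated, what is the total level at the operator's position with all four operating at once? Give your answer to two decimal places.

Add the sources as powers (linear), then convert back to dB:
L_total = 10·log₁₀(10^(62.8/10) + 10^(60.1/10) + 10^(57.9/10) + 10^(63.5/10)) = 10·log₁₀(5784000) = 67.62 dB SPL.

67.62 dB SPL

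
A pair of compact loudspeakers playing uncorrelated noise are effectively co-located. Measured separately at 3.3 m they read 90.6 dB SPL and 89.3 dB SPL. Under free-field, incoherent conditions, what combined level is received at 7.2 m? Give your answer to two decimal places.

Combined at 3.3 m: 10·log₁₀(10^(90.6/10)+10^(89.3/10)) = 93.009 dB SPL.
Then apply −20·log₁₀(7.2/3.3) = -6.776 dB → 86.23 dB SPL.

86.23 dB SPL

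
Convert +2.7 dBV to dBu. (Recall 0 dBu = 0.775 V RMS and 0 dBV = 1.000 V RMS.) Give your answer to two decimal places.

The offset between the scales is 20·log₁₀(0.775/1.000) = −2.214 dB.
So dBu = +2.7 + 2.214 = +4.91 dBu.

+4.91 dBu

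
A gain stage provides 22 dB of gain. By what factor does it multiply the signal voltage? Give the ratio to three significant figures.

Voltage ratio = 10^(dB/20).
10^(22/20) = 10^(1.100) = 12.6.

12.6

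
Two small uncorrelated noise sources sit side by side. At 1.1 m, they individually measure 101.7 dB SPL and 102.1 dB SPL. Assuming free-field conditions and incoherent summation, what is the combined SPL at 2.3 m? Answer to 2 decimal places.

98.51 dB SPL

Combined at 1.1 m: 10·log₁₀(10^(101.7/10)+10^(102.1/10)) = 104.915 dB SPL.
Then apply −20·log₁₀(2.3/1.1) = -6.407 dB → 98.51 dB SPL.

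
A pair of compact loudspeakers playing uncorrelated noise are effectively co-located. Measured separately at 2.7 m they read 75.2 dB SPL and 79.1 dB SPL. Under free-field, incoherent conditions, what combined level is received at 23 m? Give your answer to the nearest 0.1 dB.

Combined at 2.7 m: 10·log₁₀(10^(75.2/10)+10^(79.1/10)) = 80.58 dB SPL.
Then apply −20·log₁₀(23/2.7) = -18.61 dB → 62.0 dB SPL.

62.0 dB SPL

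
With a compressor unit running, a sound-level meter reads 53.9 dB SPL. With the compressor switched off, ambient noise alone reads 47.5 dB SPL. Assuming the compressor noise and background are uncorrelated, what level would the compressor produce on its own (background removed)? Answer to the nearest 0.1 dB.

52.8 dB SPL

Remove the background by subtracting linear intensities:
L_src = 10·log₁₀(10^(53.9/10) − 10^(47.5/10)) = 10·log₁₀(189200) = 52.8 dB SPL.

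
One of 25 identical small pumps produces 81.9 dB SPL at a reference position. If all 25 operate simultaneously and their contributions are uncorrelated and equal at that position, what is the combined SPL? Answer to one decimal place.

25 equal incoherent sources raise the level by 10·log₁₀(25) = 13.98 dB.
L_total = 81.9 + 13.98 = 95.9 dB SPL.

95.9 dB SPL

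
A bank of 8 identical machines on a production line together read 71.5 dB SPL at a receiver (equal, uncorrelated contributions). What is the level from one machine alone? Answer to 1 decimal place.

8 equal incoherent sources add 10·log₁₀(8) = 9.03 dB over one source.
L_one = 71.5 − 9.03 = 62.5 dB SPL.

62.5 dB SPL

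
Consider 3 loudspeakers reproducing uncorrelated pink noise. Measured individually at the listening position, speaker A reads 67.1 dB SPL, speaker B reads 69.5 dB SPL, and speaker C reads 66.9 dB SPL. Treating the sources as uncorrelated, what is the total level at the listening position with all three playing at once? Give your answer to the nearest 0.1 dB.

Uncorrelated sources add in intensity (power), not in dB.
L_total = 10·log₁₀(10^(67.1/10) + 10^(69.5/10) + 10^(66.9/10)) = 10·log₁₀(18940000) = 72.8 dB SPL.

72.8 dB SPL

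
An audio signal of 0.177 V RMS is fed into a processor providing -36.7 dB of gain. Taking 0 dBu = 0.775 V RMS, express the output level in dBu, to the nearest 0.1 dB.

-49.5 dBu

Input level: 20·log₁₀(0.177/0.775) = -12.83 dBu.
Output: -12.83 − 36.7 = -49.5 dBu.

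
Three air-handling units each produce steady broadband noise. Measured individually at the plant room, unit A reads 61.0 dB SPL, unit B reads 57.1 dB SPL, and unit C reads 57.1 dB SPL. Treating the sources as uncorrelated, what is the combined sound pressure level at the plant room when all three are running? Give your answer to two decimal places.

Incoherent sources sum as intensities:
L_total = 10·log₁₀(10^(61.0/10) + 10^(57.1/10) + 10^(57.1/10)) = 10·log₁₀(2285000) = 63.59 dB SPL.

63.59 dB SPL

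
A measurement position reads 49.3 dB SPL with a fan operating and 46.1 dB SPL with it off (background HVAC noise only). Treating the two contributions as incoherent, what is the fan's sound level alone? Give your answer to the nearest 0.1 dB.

46.5 dB SPL

Subtract intensities: L_src = 10·log₁₀(10^(L_total/10) − 10^(L_bg/10)).
L_src = 10·log₁₀(10^(49.3/10) − 10^(46.1/10)) = 10·log₁₀(44380) = 46.5 dB SPL.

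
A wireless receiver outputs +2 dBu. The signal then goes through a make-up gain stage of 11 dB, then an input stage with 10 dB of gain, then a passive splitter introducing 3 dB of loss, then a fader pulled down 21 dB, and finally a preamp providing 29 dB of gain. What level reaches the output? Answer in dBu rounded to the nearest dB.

Cascaded gains and losses add directly in dB.
+2 + 11 + 10 − 3 − 21 + 29 = +28 dBu.

+28 dBu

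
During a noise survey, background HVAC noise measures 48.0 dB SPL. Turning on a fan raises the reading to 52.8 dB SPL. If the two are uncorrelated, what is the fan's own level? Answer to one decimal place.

Subtract intensities: L_src = 10·log₁₀(10^(L_total/10) − 10^(L_bg/10)).
L_src = 10·log₁₀(10^(52.8/10) − 10^(48.0/10)) = 10·log₁₀(127500) = 51.1 dB SPL.

51.1 dB SPL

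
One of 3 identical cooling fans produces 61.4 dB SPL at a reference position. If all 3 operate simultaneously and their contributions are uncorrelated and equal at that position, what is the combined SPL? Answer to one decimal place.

3 equal incoherent sources raise the level by 10·log₁₀(3) = 4.77 dB.
L_total = 61.4 + 4.77 = 66.2 dB SPL.

66.2 dB SPL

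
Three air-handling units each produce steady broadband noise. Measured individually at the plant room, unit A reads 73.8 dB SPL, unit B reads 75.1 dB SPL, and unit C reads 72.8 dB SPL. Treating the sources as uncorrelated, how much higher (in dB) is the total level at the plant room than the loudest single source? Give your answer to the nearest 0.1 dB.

3.7 dB

Uncorrelated sources add in intensity (power), not in dB.
L_total = 10·log₁₀(10^(73.8/10) + 10^(75.1/10) + 10^(72.8/10)) = 78.77 dB SPL.
Excess over the loudest (75.1 dB): 78.77 − 75.1 = 3.7 dB.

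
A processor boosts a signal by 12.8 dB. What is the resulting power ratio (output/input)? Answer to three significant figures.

Power ratio = 10^(dB/10).
10^(12.8/10) = 10^(1.280) = 19.1.

19.1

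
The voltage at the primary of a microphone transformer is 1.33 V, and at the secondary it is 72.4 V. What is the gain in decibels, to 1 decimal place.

For a voltage ratio, dB = 20·log₁₀(V₂/V₁).
20·log₁₀(72.4/1.33) = 20·log₁₀(54.44) = 34.7 dB.

34.7 dB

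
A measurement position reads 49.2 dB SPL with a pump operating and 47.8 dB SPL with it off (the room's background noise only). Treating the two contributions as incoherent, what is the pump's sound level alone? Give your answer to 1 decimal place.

43.6 dB SPL

Background correction is a power subtraction:
L_src = 10·log₁₀(10^(49.2/10) − 10^(47.8/10)) = 10·log₁₀(22920) = 43.6 dB SPL.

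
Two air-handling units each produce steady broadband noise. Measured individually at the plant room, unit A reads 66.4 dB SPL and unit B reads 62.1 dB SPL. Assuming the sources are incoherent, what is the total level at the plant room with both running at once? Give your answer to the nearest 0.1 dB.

Uncorrelated sources add in intensity (power), not in dB.
L_total = 10·log₁₀(10^(66.4/10) + 10^(62.1/10)) = 10·log₁₀(5987000) = 67.8 dB SPL.

67.8 dB SPL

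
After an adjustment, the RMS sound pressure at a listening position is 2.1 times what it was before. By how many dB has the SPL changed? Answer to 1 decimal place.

Sound pressure is an amplitude quantity: ΔL = 20·log₁₀(p₂/p₁).
20·log₁₀(2.1) = 6.4 dB.

6.4 dB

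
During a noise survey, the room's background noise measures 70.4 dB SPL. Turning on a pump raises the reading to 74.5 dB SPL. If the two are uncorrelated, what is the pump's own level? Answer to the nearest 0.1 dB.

Remove the background by subtracting linear intensities:
L_src = 10·log₁₀(10^(74.5/10) − 10^(70.4/10)) = 10·log₁₀(17220000) = 72.4 dB SPL.

72.4 dB SPL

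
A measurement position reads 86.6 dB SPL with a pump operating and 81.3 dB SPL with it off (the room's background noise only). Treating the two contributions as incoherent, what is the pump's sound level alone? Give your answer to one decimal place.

Subtract intensities: L_src = 10·log₁₀(10^(L_total/10) − 10^(L_bg/10)).
L_src = 10·log₁₀(10^(86.6/10) − 10^(81.3/10)) = 10·log₁₀(322200000) = 85.1 dB SPL.

85.1 dB SPL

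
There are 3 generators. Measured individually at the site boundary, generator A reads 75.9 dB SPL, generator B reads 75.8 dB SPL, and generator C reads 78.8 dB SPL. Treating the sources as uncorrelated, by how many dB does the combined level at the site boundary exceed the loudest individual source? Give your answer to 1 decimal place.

3.0 dB

Add the sources as powers (linear), then convert back to dB:
L_total = 10·log₁₀(10^(75.9/10) + 10^(75.8/10) + 10^(78.8/10)) = 81.84 dB SPL.
Excess over the loudest (78.8 dB): 81.84 − 78.8 = 3.0 dB.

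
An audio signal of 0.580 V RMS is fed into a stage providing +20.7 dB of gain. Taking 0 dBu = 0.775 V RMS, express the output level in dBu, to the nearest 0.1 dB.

+18.2 dBu

Input level: 20·log₁₀(0.580/0.775) = -2.52 dBu.
Output: -2.52 + 20.7 = +18.2 dBu.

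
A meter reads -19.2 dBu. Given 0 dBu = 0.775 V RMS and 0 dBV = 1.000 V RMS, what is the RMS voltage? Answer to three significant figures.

0.0850 V

V = 0.775 V × 10^(-19.2/20).
= 0.775 × 0.1096 = 0.0850 V.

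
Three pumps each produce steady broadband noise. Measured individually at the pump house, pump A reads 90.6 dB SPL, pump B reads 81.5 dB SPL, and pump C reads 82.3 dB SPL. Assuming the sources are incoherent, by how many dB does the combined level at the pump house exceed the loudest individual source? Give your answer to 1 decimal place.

Uncorrelated sources add in intensity (power), not in dB.
L_total = 10·log₁₀(10^(90.6/10) + 10^(81.5/10) + 10^(82.3/10)) = 91.64 dB SPL.
Excess over the loudest (90.6 dB): 91.64 − 90.6 = 1.0 dB.

1.0 dB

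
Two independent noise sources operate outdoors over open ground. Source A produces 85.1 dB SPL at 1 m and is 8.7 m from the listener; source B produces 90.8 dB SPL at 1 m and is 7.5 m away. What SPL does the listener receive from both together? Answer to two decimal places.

74.09 dB SPL

At the listener: L_A = 85.1 − 20·log₁₀(8.7) = 66.310 dB; L_B = 90.8 − 20·log₁₀(7.5) = 73.299 dB.
Combined: 10·log₁₀(10^(66.310/10)+10^(73.299/10)) = 74.09 dB SPL.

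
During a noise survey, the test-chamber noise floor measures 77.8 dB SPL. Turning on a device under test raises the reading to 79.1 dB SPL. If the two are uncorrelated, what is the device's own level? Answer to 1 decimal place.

73.2 dB SPL

Subtract intensities: L_src = 10·log₁₀(10^(L_total/10) − 10^(L_bg/10)).
L_src = 10·log₁₀(10^(79.1/10) − 10^(77.8/10)) = 10·log₁₀(21030000) = 73.2 dB SPL.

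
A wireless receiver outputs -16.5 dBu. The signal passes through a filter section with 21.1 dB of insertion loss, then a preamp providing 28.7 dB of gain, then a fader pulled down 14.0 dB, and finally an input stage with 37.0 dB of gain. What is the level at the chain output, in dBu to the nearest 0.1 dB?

In dB, series stages simply add:
-16.5 − 21.1 + 28.7 − 14.0 + 37.0 = +14.1 dBu.

+14.1 dBu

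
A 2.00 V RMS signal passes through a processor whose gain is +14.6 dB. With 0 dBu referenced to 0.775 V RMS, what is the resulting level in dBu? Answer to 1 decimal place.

+22.8 dBu

Input level: 20·log₁₀(2.00/0.775) = 8.23 dBu.
Output: 8.23 + 14.6 = +22.8 dBu.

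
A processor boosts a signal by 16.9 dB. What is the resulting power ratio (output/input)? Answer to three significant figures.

49.0

Power ratio = 10^(dB/10).
10^(16.9/10) = 10^(1.690) = 49.0.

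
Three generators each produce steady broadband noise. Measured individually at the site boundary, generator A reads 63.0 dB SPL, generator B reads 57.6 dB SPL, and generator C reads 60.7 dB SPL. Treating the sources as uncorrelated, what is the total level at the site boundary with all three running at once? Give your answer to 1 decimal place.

Uncorrelated sources add in intensity (power), not in dB.
L_total = 10·log₁₀(10^(63.0/10) + 10^(57.6/10) + 10^(60.7/10)) = 10·log₁₀(3746000) = 65.7 dB SPL.

65.7 dB SPL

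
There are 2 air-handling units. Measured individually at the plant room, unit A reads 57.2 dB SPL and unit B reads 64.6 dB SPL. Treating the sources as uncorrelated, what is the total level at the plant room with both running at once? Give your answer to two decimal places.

Uncorrelated sources add in intensity (power), not in dB.
L_total = 10·log₁₀(10^(57.2/10) + 10^(64.6/10)) = 10·log₁₀(3409000) = 65.33 dB SPL.

65.33 dB SPL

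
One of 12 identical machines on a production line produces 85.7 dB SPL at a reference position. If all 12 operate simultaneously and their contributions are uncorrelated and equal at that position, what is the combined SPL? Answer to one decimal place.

12 equal incoherent sources raise the level by 10·log₁₀(12) = 10.79 dB.
L_total = 85.7 + 10.79 = 96.5 dB SPL.

96.5 dB SPL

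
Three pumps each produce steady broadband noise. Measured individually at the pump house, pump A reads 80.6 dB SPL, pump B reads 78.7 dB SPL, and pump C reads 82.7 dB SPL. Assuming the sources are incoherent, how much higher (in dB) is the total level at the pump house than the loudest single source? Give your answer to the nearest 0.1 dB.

Uncorrelated sources add in intensity (power), not in dB.
L_total = 10·log₁₀(10^(80.6/10) + 10^(78.7/10) + 10^(82.7/10)) = 85.74 dB SPL.
Excess over the loudest (82.7 dB): 85.74 − 82.7 = 3.0 dB.

3.0 dB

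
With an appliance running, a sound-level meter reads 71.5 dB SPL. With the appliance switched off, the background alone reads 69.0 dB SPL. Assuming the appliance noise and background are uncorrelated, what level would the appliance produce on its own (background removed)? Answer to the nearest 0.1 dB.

Remove the background by subtracting linear intensities:
L_src = 10·log₁₀(10^(71.5/10) − 10^(69.0/10)) = 10·log₁₀(6182000) = 67.9 dB SPL.

67.9 dB SPL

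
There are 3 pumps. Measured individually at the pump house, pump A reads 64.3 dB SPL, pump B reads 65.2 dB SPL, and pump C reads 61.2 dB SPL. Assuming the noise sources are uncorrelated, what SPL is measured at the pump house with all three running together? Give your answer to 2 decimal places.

Add the sources as powers (linear), then convert back to dB:
L_total = 10·log₁₀(10^(64.3/10) + 10^(65.2/10) + 10^(61.2/10)) = 10·log₁₀(7321000) = 68.65 dB SPL.

68.65 dB SPL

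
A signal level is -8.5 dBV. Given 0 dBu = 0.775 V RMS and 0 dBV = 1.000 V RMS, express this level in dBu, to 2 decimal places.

-6.29 dBu

The offset between the scales is 20·log₁₀(0.775/1.000) = −2.214 dB.
So dBu = -8.5 + 2.214 = -6.29 dBu.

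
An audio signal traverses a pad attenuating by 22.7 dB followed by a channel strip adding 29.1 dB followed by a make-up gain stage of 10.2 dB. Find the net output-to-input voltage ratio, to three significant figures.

Net gain = (−22.7) + 29.1 + 10.2 = 16.6 dB.
Voltage ratio = 10^(16.6/20) = 6.76.

6.76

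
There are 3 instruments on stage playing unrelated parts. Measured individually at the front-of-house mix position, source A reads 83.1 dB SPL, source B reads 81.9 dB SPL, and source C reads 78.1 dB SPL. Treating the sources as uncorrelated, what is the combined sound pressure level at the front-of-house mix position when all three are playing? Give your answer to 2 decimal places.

86.27 dB SPL

Add the sources as powers (linear), then convert back to dB:
L_total = 10·log₁₀(10^(83.1/10) + 10^(81.9/10) + 10^(78.1/10)) = 10·log₁₀(423600000) = 86.27 dB SPL.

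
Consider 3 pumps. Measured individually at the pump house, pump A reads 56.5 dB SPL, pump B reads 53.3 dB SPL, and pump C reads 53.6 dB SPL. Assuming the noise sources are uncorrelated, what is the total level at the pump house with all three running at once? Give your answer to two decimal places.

Uncorrelated sources add in intensity (power), not in dB.
L_total = 10·log₁₀(10^(56.5/10) + 10^(53.3/10) + 10^(53.6/10)) = 10·log₁₀(889600) = 59.49 dB SPL.

59.49 dB SPL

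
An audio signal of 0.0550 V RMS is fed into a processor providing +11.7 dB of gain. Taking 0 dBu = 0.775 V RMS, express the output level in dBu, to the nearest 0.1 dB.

Input level: 20·log₁₀(0.0550/0.775) = -22.98 dBu.
Output: -22.98 + 11.7 = -11.3 dBu.

-11.3 dBu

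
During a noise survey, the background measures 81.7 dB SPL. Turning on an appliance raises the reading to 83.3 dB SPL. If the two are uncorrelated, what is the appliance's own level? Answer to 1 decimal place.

78.2 dB SPL

Subtract intensities: L_src = 10·log₁₀(10^(L_total/10) − 10^(L_bg/10)).
L_src = 10·log₁₀(10^(83.3/10) − 10^(81.7/10)) = 10·log₁₀(65890000) = 78.2 dB SPL.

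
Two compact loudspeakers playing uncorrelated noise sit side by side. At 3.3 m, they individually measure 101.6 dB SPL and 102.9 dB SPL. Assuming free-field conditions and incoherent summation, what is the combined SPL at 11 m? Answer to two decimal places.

94.85 dB SPL

Combined at 3.3 m: 10·log₁₀(10^(101.6/10)+10^(102.9/10)) = 105.309 dB SPL.
Then apply −20·log₁₀(11/3.3) = -10.458 dB → 94.85 dB SPL.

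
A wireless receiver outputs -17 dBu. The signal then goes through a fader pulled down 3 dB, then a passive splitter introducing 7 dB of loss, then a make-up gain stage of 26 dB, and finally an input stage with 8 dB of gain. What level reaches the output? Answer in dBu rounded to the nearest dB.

+7 dBu

Cascaded gains and losses add directly in dB.
-17 − 3 − 7 + 26 + 8 = +7 dBu.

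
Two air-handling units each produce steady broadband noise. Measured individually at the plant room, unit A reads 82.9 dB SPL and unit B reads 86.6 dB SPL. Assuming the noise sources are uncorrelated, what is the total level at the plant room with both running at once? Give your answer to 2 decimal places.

Uncorrelated sources add in intensity (power), not in dB.
L_total = 10·log₁₀(10^(82.9/10) + 10^(86.6/10)) = 10·log₁₀(652100000) = 88.14 dB SPL.

88.14 dB SPL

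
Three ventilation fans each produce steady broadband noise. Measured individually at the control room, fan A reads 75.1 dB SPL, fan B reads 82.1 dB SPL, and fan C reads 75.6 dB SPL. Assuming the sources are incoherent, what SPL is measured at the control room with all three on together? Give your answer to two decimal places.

83.63 dB SPL

Incoherent sources sum as intensities:
L_total = 10·log₁₀(10^(75.1/10) + 10^(82.1/10) + 10^(75.6/10)) = 10·log₁₀(230800000) = 83.63 dB SPL.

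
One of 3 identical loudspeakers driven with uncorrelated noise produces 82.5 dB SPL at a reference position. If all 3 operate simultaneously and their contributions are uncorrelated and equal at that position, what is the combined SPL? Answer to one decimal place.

3 equal incoherent sources raise the level by 10·log₁₀(3) = 4.77 dB.
L_total = 82.5 + 4.77 = 87.3 dB SPL.

87.3 dB SPL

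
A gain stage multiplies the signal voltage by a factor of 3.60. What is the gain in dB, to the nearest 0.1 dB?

11.1 dB

Voltage ratio → dB uses the 20·log₁₀ form:
20·log₁₀(3.60) = 11.1 dB.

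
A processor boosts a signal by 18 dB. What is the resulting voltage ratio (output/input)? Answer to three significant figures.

Voltage ratio = 10^(dB/20).
10^(18/20) = 10^(0.9000) = 7.94.

7.94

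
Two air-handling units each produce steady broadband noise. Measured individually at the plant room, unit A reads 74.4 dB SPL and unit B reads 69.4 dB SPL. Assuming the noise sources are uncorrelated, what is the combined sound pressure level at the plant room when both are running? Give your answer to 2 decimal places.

Uncorrelated sources add in intensity (power), not in dB.
L_total = 10·log₁₀(10^(74.4/10) + 10^(69.4/10)) = 10·log₁₀(36250000) = 75.59 dB SPL.

75.59 dB SPL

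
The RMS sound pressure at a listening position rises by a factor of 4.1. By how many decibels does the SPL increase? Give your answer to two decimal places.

12.26 dB

Sound pressure is an amplitude quantity: ΔL = 20·log₁₀(p₂/p₁).
20·log₁₀(4.1) = 12.26 dB.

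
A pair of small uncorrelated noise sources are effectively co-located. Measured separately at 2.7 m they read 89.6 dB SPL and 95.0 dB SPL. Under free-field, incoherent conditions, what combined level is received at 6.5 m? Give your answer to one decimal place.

88.5 dB SPL

Combined at 2.7 m: 10·log₁₀(10^(89.6/10)+10^(95.0/10)) = 96.10 dB SPL.
Then apply −20·log₁₀(6.5/2.7) = -7.63 dB → 88.5 dB SPL.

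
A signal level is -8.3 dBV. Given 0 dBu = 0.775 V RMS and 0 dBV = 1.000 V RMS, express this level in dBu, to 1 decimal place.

The offset between the scales is 20·log₁₀(0.775/1.000) = −2.214 dB.
So dBu = -8.3 + 2.214 = -6.1 dBu.

-6.1 dBu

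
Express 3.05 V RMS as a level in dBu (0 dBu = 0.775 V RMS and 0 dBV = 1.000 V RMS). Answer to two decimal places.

dBu = 20·log₁₀(V / 0.775 V).
20·log₁₀(3.05/0.775) = +11.90 dBu.

+11.90 dBu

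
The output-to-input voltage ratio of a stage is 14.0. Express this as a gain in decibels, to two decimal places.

22.92 dB

Voltage ratio → dB uses the 20·log₁₀ form:
20·log₁₀(14.0) = 22.92 dB.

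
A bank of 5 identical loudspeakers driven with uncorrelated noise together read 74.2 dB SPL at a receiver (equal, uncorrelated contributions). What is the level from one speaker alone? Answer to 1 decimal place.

5 equal incoherent sources add 10·log₁₀(5) = 6.99 dB over one source.
L_one = 74.2 − 6.99 = 67.2 dB SPL.

67.2 dB SPL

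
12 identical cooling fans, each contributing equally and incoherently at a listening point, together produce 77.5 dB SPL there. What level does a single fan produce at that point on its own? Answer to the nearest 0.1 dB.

12 equal incoherent sources add 10·log₁₀(12) = 10.79 dB over one source.
L_one = 77.5 − 10.79 = 66.7 dB SPL.

66.7 dB SPL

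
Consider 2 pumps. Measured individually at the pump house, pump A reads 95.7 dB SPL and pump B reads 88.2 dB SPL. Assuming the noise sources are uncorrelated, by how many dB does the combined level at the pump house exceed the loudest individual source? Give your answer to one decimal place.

0.7 dB

Incoherent sources sum as intensities:
L_total = 10·log₁₀(10^(95.7/10) + 10^(88.2/10)) = 96.41 dB SPL.
Excess over the loudest (95.7 dB): 96.41 − 95.7 = 0.7 dB.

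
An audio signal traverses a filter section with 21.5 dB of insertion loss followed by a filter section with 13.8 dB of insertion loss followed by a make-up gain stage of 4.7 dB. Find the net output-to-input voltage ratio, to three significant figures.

0.0295

Net gain = (−21.5) + (−13.8) + 4.7 = -30.6 dB.
Voltage ratio = 10^(-30.6/20) = 0.0295.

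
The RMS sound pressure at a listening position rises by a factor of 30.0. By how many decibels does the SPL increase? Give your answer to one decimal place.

Sound pressure is an amplitude quantity: ΔL = 20·log₁₀(p₂/p₁).
20·log₁₀(30.0) = 29.5 dB.

29.5 dB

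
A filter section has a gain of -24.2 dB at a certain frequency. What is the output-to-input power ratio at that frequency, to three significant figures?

0.00380

Power ratio = 10^(dB/10).
10^(-24.2/10) = 10^(-2.420) = 0.00380.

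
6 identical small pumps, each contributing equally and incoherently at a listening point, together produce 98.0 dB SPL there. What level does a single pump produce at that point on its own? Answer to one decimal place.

6 equal incoherent sources add 10·log₁₀(6) = 7.78 dB over one source.
L_one = 98.0 − 7.78 = 90.2 dB SPL.

90.2 dB SPL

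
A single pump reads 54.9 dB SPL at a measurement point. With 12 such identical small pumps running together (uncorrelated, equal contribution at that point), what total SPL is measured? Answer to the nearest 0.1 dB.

12 equal incoherent sources raise the level by 10·log₁₀(12) = 10.79 dB.
L_total = 54.9 + 10.79 = 65.7 dB SPL.

65.7 dB SPL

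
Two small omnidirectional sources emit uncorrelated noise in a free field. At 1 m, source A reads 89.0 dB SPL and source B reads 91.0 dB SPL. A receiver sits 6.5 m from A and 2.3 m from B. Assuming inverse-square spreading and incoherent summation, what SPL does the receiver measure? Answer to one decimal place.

84.1 dB SPL

At the listener: L_A = 89.0 − 20·log₁₀(6.5) = 72.74 dB; L_B = 91.0 − 20·log₁₀(2.3) = 83.77 dB.
Combined: 10·log₁₀(10^(72.74/10)+10^(83.77/10)) = 84.1 dB SPL.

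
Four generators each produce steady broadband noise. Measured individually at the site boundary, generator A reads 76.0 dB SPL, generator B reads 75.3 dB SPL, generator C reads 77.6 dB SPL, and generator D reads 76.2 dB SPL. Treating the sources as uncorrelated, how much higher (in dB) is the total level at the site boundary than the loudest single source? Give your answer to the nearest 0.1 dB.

Incoherent sources sum as intensities:
L_total = 10·log₁₀(10^(76.0/10) + 10^(75.3/10) + 10^(77.6/10) + 10^(76.2/10)) = 82.38 dB SPL.
Excess over the loudest (77.6 dB): 82.38 − 77.6 = 4.8 dB.

4.8 dB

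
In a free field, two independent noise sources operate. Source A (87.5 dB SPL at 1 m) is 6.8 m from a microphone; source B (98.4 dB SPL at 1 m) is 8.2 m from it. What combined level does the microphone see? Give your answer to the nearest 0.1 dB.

At the listener: L_A = 87.5 − 20·log₁₀(6.8) = 70.85 dB; L_B = 98.4 − 20·log₁₀(8.2) = 80.12 dB.
Combined: 10·log₁₀(10^(70.85/10)+10^(80.12/10)) = 80.6 dB SPL.

80.6 dB SPL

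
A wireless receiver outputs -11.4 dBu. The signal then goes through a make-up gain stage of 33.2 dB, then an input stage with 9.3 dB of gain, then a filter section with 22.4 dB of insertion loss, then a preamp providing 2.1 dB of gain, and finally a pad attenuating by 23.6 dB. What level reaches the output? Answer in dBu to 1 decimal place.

Cascaded gains and losses add directly in dB.
-11.4 + 33.2 + 9.3 − 22.4 + 2.1 − 23.6 = -12.8 dBu.

-12.8 dBu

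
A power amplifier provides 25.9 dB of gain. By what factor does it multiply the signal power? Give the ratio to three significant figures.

Power ratio = 10^(dB/10).
10^(25.9/10) = 10^(2.590) = 389.

389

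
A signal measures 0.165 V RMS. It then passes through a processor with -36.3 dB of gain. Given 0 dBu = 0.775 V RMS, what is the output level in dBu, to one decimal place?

-49.7 dBu

Input level: 20·log₁₀(0.165/0.775) = -13.44 dBu.
Output: -13.44 − 36.3 = -49.7 dBu.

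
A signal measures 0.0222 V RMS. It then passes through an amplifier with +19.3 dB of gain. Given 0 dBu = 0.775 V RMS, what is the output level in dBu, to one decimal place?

-11.6 dBu

Input level: 20·log₁₀(0.0222/0.775) = -30.86 dBu.
Output: -30.86 + 19.3 = -11.6 dBu.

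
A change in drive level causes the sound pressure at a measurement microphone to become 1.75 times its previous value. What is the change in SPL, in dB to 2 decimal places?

4.86 dB

Sound pressure is an amplitude quantity: ΔL = 20·log₁₀(p₂/p₁).
20·log₁₀(1.75) = 4.86 dB.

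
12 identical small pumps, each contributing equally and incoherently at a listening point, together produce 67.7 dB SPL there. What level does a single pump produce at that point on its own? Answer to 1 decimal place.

12 equal incoherent sources add 10·log₁₀(12) = 10.79 dB over one source.
L_one = 67.7 − 10.79 = 56.9 dB SPL.

56.9 dB SPL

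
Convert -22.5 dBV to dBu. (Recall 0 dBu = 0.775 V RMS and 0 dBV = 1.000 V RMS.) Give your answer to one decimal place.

The offset between the scales is 20·log₁₀(0.775/1.000) = −2.214 dB.
So dBu = -22.5 + 2.214 = -20.3 dBu.

-20.3 dBu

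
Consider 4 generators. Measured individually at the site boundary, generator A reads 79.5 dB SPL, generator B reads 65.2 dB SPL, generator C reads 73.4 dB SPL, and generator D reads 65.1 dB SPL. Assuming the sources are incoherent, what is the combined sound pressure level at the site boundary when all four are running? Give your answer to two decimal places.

Incoherent sources sum as intensities:
L_total = 10·log₁₀(10^(79.5/10) + 10^(65.2/10) + 10^(73.4/10) + 10^(65.1/10)) = 10·log₁₀(117500000) = 80.70 dB SPL.

80.70 dB SPL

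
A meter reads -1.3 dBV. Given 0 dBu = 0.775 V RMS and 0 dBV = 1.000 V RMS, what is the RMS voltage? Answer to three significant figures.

0.861 V

V = 1.000 V × 10^(-1.3/20).
= 1.000 × 0.8610 = 0.861 V.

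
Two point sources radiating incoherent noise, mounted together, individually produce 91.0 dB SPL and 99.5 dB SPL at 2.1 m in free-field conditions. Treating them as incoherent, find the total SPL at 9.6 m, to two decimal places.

Combined at 2.1 m: 10·log₁₀(10^(91.0/10)+10^(99.5/10)) = 100.074 dB SPL.
Then apply −20·log₁₀(9.6/2.1) = -13.201 dB → 86.87 dB SPL.

86.87 dB SPL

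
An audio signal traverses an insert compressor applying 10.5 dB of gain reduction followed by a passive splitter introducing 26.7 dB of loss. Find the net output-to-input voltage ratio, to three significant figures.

0.0138

Net gain = (−10.5) + (−26.7) = -37.2 dB.
Voltage ratio = 10^(-37.2/20) = 0.0138.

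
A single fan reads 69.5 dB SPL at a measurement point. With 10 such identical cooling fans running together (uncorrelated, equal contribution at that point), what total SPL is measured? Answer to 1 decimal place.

10 equal incoherent sources raise the level by 10·log₁₀(10) = 10.00 dB.
L_total = 69.5 + 10.00 = 79.5 dB SPL.

79.5 dB SPL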